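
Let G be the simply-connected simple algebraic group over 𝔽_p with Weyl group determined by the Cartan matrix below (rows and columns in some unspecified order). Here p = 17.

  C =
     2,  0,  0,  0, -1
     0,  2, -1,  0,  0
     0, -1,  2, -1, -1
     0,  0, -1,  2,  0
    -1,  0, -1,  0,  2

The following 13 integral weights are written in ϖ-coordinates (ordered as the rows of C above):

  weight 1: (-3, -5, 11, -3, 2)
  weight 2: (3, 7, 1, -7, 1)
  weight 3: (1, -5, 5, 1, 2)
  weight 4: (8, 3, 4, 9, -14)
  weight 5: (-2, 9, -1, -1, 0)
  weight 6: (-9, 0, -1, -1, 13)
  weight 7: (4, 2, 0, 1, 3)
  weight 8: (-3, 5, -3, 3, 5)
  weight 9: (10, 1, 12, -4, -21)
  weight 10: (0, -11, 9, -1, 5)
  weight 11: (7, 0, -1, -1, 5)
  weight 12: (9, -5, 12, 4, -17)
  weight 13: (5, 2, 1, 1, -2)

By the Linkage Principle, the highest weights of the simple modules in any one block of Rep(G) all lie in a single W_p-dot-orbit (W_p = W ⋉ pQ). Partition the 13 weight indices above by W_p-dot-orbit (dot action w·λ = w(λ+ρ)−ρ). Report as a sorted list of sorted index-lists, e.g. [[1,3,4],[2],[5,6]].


Type D_5, rank 5, |W|=1920; reorder rows/cols to standard.

Ā_17 reps of the 13 weights (D_5, coords as presented):

  1: (2, 4, 2, 2, 2) · 2: (2, 4, 2, 2, 2) · 3: (2, 4, 2, 2, 2) · 4: (2, 4, 2, 2, 2) · 5: (1, 10, 0, 0, 0) · 6: (8, 1, 0, 0, 2) · 7: (5, 3, 1, 2, 1) · 8: (2, 4, 2, 2, 2) · 9: (5, 3, 1, 2, 1) · 10: (1, 10, 0, 0, 0) · 11: (8, 1, 0, 0, 2) · 12: (5, 3, 1, 2, 1) · 13: (5, 3, 1, 2, 1)

Partition of {1..13} into 4 W_17-dot-orbits:

[[1, 2, 3, 4, 8], [5, 10], [6, 11], [7, 9, 12, 13]]


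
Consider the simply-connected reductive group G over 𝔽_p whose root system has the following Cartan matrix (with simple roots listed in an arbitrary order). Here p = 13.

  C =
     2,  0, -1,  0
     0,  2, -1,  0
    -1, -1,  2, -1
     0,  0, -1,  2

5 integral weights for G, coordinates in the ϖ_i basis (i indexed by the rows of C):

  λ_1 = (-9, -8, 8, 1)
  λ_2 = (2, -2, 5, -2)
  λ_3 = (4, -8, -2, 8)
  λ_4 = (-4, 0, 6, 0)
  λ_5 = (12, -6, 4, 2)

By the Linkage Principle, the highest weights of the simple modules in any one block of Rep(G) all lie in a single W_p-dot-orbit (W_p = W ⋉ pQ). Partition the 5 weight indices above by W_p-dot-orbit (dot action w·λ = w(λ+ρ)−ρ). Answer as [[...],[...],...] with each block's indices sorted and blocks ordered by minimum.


D_4 Cartan matrix, 4 simple roots permuted; ρ=(1,1,1,1).

W_13-reps of the 5 weights in Ā_13 (same 4-coord order as C):

    [1] (2, 1, 2, 4)
    [2] (3, 1, 4, 1)
    [3] (3, 1, 4, 1)
    [4] (3, 1, 4, 1)
    [5] (5, 3, 0, 5)

Linkage partition of the 5 weights (3 classes, p=13):

[[1], [2, 3, 4], [5]]


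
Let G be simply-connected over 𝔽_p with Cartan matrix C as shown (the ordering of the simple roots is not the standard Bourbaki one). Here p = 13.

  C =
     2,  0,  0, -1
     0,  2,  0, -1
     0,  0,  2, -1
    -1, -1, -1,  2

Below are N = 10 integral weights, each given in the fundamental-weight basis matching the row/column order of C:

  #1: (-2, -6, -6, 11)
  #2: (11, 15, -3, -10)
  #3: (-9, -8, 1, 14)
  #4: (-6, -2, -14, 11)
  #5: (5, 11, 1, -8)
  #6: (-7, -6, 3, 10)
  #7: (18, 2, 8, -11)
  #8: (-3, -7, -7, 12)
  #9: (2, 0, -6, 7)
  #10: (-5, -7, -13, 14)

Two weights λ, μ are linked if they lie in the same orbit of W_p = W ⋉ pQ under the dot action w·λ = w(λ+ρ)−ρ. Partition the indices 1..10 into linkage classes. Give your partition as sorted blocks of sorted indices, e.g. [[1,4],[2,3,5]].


Root system D_4: the 4×4 matrix C matches after relabeling.

λ_j+ρ reflected into Ā_13 (⟨·,θ^∨⟩≤13); 4-tuples as given:

  1: (1, 5, 5, 1) · 2: (3, 1, 5, 1) · 3: (4, 3, 2, 2) · 4: (1, 5, 5, 1) · 5: (1, 5, 5, 1) · 6: (4, 3, 2, 2) · 7: (3, 1, 5, 1) · 8: (1, 5, 5, 1) · 9: (3, 1, 5, 1) · 10: (3, 1, 5, 1)

These 10 weights hit 3 W_13-dot-orbits; sizes (4, 4, 2):

[[1, 4, 5, 8], [2, 7, 9, 10], [3, 6]]


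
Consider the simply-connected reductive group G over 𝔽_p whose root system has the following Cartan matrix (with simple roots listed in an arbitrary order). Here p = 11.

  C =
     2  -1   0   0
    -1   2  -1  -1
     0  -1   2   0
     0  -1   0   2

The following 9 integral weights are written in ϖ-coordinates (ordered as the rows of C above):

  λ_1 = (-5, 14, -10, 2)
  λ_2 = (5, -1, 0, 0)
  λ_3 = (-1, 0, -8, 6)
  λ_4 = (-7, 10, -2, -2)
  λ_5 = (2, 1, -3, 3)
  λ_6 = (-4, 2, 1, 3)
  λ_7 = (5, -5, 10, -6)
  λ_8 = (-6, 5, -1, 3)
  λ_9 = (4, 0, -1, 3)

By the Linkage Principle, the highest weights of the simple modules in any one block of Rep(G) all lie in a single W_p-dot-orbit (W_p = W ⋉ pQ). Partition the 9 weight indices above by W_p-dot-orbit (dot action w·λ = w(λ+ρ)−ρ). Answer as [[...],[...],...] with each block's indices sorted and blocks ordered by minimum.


Root system D_4: the 4×4 matrix C matches after relabeling.

W_11-reps of the 9 weights in Ā_11 (same 4-coord order as C):

  [1] (3, 0, 2, 4);  [2] (6, 0, 1, 1);  [3] (6, 0, 1, 1);  [4] (6, 0, 1, 1);  [5] (3, 0, 2, 4);  [6] (3, 0, 2, 4);  [7] (3, 0, 2, 4);  [8] (5, 1, 0, 4);  [9] (5, 1, 0, 4)

Linkage partition of the 9 weights (3 classes, p=11):

[[1, 5, 6, 7], [2, 3, 4], [8, 9]]


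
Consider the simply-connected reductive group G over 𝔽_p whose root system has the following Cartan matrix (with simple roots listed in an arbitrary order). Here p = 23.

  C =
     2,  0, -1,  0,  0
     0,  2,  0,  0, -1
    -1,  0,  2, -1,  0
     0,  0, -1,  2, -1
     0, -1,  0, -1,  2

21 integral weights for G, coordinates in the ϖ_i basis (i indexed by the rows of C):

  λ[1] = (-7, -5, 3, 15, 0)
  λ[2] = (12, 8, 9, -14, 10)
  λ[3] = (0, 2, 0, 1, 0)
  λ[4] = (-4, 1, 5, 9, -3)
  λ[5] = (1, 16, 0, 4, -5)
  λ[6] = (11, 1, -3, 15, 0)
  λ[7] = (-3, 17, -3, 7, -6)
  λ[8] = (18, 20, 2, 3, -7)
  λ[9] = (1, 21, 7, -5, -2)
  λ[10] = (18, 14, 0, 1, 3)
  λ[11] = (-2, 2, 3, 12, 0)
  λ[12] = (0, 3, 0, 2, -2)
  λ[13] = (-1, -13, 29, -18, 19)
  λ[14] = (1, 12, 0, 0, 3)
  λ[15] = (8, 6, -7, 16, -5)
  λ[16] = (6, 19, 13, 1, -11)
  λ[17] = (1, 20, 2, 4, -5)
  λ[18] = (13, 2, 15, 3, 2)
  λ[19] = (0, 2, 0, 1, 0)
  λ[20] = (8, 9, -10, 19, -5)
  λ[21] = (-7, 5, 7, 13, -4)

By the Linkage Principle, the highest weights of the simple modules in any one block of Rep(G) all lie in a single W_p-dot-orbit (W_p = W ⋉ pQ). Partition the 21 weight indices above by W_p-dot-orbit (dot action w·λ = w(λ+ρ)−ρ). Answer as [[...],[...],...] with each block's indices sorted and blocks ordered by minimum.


A_5 Cartan matrix, 5 simple roots permuted; ρ=(1,1,1,1,1).

Each λ_j+ρ reduced to Ā_23; 5-tuples below use C's row order:

    λ_1 → (4, 1, 2, 11, 3)
    λ_2 → (3, 0, 3, 8, 2)
    λ_3 → (1, 3, 1, 2, 1)
    λ_4 → (3, 0, 3, 8, 2)
    λ_5 → (2, 13, 1, 1, 4)
    λ_6 → (4, 1, 2, 11, 3)
    λ_7 → (2, 13, 1, 1, 4)
    λ_8 → (1, 3, 1, 2, 1)
    λ_9 → (2, 13, 1, 1, 4)
    λ_10 → (1, 3, 1, 2, 1)
    λ_11 → (1, 3, 3, 13, 1)
    λ_12 → (1, 3, 1, 2, 1)
    λ_13 → (3, 0, 3, 8, 2)
    λ_14 → (2, 13, 1, 1, 4)
    λ_15 → (3, 3, 6, 7, 4)
    λ_16 → (3, 0, 3, 8, 2)
    λ_17 → (2, 13, 1, 1, 4)
    λ_18 → (3, 3, 6, 7, 4)
    λ_19 → (1, 3, 1, 2, 1)
    λ_20 → (3, 3, 6, 7, 4)
    λ_21 → (4, 1, 2, 11, 3)

Partition of {1..21} into 6 W_23-dot-orbits:

[[1, 6, 21], [2, 4, 13, 16], [3, 8, 10, 12, 19], [5, 7, 9, 14, 17], [11], [15, 18, 20]]


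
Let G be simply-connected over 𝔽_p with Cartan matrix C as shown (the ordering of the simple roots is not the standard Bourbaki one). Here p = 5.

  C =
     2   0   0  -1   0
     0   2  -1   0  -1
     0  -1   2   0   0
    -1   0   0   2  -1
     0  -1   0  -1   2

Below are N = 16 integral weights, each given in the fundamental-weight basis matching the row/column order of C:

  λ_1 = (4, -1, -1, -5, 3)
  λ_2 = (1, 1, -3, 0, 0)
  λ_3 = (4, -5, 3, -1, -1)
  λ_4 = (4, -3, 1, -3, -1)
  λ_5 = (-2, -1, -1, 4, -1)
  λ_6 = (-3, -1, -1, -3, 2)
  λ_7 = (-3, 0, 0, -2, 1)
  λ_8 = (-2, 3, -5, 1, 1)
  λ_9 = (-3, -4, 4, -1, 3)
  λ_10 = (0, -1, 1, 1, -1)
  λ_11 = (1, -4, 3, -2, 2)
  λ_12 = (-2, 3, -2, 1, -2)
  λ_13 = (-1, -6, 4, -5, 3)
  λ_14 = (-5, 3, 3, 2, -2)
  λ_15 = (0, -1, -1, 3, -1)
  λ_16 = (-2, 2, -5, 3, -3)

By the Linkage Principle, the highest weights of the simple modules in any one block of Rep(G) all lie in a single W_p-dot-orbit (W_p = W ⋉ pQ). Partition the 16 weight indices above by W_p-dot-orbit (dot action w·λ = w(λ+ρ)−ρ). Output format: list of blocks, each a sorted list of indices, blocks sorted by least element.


A_5 Cartan matrix, 5 simple roots permuted; ρ=(1,1,1,1,1).

W_5-reps of the 16 weights in Ā_5 (same 5-coord order as C):

  1: (1, 0, 0, 4, 0) · 2: (1, 0, 1, 1, 1) · 3: (1, 0, 0, 4, 0) · 4: (1, 0, 2, 2, 0) · 5: (1, 0, 0, 4, 0) · 6: (2, 0, 1, 1, 0) · 7: (1, 0, 1, 1, 1) · 8: (1, 0, 1, 1, 1) · 9: (1, 2, 1, 0, 1) · 10: (1, 0, 2, 2, 0) · 11: (1, 2, 1, 0, 1) · 12: (1, 2, 1, 0, 1) · 13: (1, 0, 0, 4, 0) · 14: (1, 0, 1, 1, 1) · 15: (1, 0, 0, 4, 0) · 16: (1, 2, 1, 0, 1)

Partition of {1..16} into 5 W_5-dot-orbits:

[[1, 3, 5, 13, 15], [2, 7, 8, 14], [4, 10], [6], [9, 11, 12, 16]]


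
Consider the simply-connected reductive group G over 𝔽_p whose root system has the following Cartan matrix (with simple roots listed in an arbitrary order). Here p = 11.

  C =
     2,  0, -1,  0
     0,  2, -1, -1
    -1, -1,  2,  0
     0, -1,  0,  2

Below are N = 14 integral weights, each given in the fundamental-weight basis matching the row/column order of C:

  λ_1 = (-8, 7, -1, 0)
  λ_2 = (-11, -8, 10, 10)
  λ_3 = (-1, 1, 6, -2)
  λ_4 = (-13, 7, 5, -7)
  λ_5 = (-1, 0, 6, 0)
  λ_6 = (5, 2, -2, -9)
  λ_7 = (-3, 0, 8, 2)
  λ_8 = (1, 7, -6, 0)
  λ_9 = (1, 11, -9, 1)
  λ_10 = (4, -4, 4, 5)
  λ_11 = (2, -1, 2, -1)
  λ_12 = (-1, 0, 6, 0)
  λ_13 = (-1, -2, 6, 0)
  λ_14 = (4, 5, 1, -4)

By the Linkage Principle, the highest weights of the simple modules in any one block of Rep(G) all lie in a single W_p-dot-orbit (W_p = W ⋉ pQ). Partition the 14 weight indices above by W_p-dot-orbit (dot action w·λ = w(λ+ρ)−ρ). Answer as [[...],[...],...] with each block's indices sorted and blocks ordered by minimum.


Dynkin diagram of C (from the 6 off-diagonal −1 entries): A_4.

Folding the 14 weights λ_j+ρ into Ā_11 (reps in the given 4-coord order):

    [1] (0, 1, 7, 1)
    [2] (0, 1, 6, 0)
    [3] (0, 1, 7, 1)
    [4] (3, 3, 2, 1)
    [5] (0, 1, 7, 1)
    [6] (0, 1, 5, 2)
    [7] (0, 1, 7, 1)
    [8] (3, 3, 2, 1)
    [9] (3, 3, 2, 1)
    [10] (3, 3, 2, 1)
    [11] (3, 0, 3, 0)
    [12] (0, 1, 7, 1)
    [13] (0, 1, 6, 0)
    [14] (3, 3, 2, 1)

Partition of {1..14} into 5 W_11-dot-orbits:

[[1, 3, 5, 7, 12], [2, 13], [4, 8, 9, 10, 14], [6], [11]]


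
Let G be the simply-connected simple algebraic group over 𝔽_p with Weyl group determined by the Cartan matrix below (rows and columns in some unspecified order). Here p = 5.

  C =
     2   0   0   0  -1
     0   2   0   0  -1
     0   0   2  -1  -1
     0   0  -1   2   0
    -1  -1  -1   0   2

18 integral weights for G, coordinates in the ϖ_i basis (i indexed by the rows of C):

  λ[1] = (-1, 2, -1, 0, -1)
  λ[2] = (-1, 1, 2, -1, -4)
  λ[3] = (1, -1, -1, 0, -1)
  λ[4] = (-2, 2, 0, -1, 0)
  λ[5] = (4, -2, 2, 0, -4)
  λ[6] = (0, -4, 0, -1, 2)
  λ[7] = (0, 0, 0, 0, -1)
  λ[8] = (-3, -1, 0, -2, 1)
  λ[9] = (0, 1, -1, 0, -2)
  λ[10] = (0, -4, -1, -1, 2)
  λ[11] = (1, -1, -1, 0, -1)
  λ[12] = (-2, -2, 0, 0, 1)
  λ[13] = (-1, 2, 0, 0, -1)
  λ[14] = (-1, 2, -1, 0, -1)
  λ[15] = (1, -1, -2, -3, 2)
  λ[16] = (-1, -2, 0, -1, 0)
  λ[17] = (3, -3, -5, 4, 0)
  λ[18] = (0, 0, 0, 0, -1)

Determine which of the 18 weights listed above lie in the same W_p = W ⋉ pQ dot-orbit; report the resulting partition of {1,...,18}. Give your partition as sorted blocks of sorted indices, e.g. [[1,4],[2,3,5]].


Cartan matrix: type D_5 (|W|=1920); un-permuting the 5 rows.

λ_j+ρ reflected into Ā_5 (⟨·,θ^∨⟩≤5); 5-tuples as given:

    [1] (0, 3, 0, 1, 0)
    [2] (2, 0, 0, 1, 0)
    [3] (2, 0, 0, 1, 0)
    [4] (1, 3, 0, 0, 0)
    [5] (1, 3, 0, 0, 0)
    [6] (1, 3, 0, 0, 0)
    [7] (1, 1, 1, 1, 0)
    [8] (2, 0, 0, 1, 0)
    [9] (0, 1, 1, 0, 0)
    [10] (1, 3, 0, 0, 0)
    [11] (2, 0, 0, 1, 0)
    [12] (1, 1, 1, 1, 0)
    [13] (0, 3, 0, 1, 0)
    [14] (0, 3, 0, 1, 0)
    [15] (2, 0, 0, 1, 0)
    [16] (0, 1, 1, 0, 0)
    [17] (1, 3, 0, 0, 0)
    [18] (1, 1, 1, 1, 0)

Grouping the 18 weights by Ā_5-representative: 5 linkage classes.

[[1, 13, 14], [2, 3, 8, 11, 15], [4, 5, 6, 10, 17], [7, 12, 18], [9, 16]]


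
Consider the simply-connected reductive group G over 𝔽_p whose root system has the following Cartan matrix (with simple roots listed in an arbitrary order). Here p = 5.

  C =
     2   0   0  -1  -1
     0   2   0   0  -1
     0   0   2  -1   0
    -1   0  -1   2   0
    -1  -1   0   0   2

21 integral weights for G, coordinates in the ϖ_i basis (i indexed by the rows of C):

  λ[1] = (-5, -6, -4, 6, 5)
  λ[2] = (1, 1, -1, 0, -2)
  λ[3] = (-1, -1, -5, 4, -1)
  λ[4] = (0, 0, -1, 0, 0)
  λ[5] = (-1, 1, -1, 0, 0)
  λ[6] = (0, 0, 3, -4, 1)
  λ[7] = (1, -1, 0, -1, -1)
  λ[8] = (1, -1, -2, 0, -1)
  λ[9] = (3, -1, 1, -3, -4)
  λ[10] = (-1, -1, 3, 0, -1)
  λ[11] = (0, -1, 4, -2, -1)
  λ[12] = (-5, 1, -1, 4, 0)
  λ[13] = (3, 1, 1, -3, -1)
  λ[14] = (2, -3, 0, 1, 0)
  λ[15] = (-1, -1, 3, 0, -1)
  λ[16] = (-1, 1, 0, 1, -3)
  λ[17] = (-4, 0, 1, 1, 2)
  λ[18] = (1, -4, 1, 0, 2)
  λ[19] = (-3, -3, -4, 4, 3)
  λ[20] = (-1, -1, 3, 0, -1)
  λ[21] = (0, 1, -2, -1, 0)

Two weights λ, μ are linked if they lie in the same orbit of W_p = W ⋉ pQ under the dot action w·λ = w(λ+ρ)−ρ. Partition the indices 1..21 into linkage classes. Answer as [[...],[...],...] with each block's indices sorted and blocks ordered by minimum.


Root system A_5: the 5×5 matrix C matches after relabeling.

Ā_5 reps of the 21 weights (A_5, coords as presented):

  λ_1+ρ ↦ (0, 2, 0, 1, 1)
  λ_2+ρ ↦ (1, 1, 0, 1, 1)
  λ_3+ρ ↦ (0, 0, 4, 1, 0)
  λ_4+ρ ↦ (1, 1, 0, 1, 1)
  λ_5+ρ ↦ (0, 2, 0, 1, 1)
  λ_6+ρ ↦ (2, 1, 1, 1, 0)
  λ_7+ρ ↦ (2, 0, 1, 0, 0)
  λ_8+ρ ↦ (2, 0, 1, 0, 0)
  λ_9+ρ ↦ (0, 2, 0, 1, 1)
  λ_10+ρ ↦ (0, 0, 4, 1, 0)
  λ_11+ρ ↦ (0, 0, 4, 1, 0)
  λ_12+ρ ↦ (1, 1, 0, 1, 2)
  λ_13+ρ ↦ (2, 1, 1, 1, 0)
  λ_14+ρ ↦ (2, 1, 1, 1, 0)
  λ_15+ρ ↦ (0, 0, 4, 1, 0)
  λ_16+ρ ↦ (2, 0, 1, 0, 0)
  λ_17+ρ ↦ (2, 1, 1, 1, 0)
  λ_18+ρ ↦ (2, 0, 1, 0, 0)
  λ_19+ρ ↦ (2, 0, 1, 0, 0)
  λ_20+ρ ↦ (0, 0, 4, 1, 0)
  λ_21+ρ ↦ (0, 2, 0, 1, 1)

6 distinct reps among the 21 weights ⇒ 6 W_5-linkage classes:

[[1, 5, 9, 21], [2, 4], [3, 10, 11, 15, 20], [6, 13, 14, 17], [7, 8, 16, 18, 19], [12]]


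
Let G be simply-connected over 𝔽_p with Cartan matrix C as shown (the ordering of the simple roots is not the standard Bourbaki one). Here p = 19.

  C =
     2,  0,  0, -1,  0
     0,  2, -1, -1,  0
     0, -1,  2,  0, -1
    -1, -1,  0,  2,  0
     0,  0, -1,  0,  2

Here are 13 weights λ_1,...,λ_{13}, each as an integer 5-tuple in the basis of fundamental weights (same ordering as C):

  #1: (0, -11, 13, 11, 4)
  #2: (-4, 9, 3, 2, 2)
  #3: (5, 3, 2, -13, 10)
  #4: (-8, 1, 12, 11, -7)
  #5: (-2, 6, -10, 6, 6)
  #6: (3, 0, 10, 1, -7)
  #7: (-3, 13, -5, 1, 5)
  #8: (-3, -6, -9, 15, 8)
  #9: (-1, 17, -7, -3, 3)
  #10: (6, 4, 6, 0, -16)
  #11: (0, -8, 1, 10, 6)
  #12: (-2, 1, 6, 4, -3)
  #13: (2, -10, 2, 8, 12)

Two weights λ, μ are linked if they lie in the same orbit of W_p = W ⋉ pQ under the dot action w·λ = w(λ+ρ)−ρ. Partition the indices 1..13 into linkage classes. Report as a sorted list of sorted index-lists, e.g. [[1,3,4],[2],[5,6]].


C ↔ A_5 under row/col permutation; |W(A_5)| = 720.

λ_j+ρ reflected into Ā_19 (⟨·,θ^∨⟩≤19); 5-tuples as given:

    [1] (2, 10, 4, 0, 2)
    [2] (2, 10, 4, 0, 2)
    [3] (4, 1, 5, 2, 6)
    [4] (1, 2, 5, 4, 2)
    [5] (1, 2, 5, 4, 2)
    [6] (4, 1, 5, 2, 6)
    [7] (2, 10, 4, 0, 2)
    [8] (2, 8, 1, 1, 4)
    [9] (2, 10, 4, 0, 2)
    [10] (4, 1, 5, 2, 6)
    [11] (1, 2, 5, 4, 2)
    [12] (1, 2, 5, 4, 2)
    [13] (3, 3, 6, 0, 7)

Partition of {1..13} into 5 W_19-dot-orbits:

[[1, 2, 7, 9], [3, 6, 10], [4, 5, 11, 12], [8], [13]]


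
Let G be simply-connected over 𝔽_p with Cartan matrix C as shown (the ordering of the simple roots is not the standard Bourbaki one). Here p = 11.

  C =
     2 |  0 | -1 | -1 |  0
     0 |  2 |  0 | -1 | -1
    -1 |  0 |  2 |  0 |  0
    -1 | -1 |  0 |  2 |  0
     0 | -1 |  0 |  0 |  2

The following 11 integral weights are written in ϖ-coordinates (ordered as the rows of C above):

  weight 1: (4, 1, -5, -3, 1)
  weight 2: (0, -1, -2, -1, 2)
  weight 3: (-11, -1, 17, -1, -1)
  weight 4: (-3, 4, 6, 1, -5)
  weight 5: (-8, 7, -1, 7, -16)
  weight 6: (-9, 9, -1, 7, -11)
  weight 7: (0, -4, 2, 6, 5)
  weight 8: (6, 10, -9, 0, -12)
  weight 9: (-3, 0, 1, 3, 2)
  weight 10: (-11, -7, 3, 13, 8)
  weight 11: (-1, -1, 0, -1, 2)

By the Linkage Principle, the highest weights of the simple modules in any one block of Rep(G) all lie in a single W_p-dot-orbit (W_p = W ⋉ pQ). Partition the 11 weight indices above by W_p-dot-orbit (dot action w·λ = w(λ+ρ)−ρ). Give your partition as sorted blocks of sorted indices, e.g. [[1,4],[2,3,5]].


Type A_5, rank 5, |W|=720; reorder rows/cols to standard.

λ_j+ρ reflected into Ā_11 (⟨·,θ^∨⟩≤11); 5-tuples as given:

    λ_1 → (1, 0, 3, 1, 2)
    λ_2 → (0, 0, 1, 0, 3)
    λ_3 → (0, 0, 1, 0, 3)
    λ_4 → (2, 1, 4, 0, 3)
    λ_5 → (2, 1, 4, 0, 3)
    λ_6 → (0, 0, 1, 0, 3)
    λ_7 → (1, 3, 0, 4, 0)
    λ_8 → (0, 0, 1, 0, 3)
    λ_9 → (2, 1, 0, 2, 3)
    λ_10 → (2, 1, 0, 2, 3)
    λ_11 → (0, 0, 1, 0, 3)

Partition of {1..11} into 5 W_11-dot-orbits:

[[1], [2, 3, 6, 8, 11], [4, 5], [7], [9, 10]]


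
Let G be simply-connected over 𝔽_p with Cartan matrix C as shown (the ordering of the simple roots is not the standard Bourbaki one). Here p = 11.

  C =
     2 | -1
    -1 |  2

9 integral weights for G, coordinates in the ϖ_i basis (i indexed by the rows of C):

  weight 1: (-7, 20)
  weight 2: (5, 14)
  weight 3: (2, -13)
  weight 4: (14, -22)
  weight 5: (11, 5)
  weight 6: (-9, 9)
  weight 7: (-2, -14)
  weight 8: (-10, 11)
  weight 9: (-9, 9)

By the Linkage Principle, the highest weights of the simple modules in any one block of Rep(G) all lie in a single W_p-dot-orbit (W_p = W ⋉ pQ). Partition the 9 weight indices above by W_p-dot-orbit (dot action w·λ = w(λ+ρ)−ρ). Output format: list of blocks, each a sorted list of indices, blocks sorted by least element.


Root system A_2: the 2×2 matrix C matches after relabeling.

λ_j+ρ reflected into Ā_11 (⟨·,θ^∨⟩≤11); 2-tuples as given:

    λ_1+ρ ↦ (4, 1)
    λ_2+ρ ↦ (4, 1)
    λ_3+ρ ↦ (8, 2)
    λ_4+ρ ↦ (4, 1)
    λ_5+ρ ↦ (4, 1)
    λ_6+ρ ↦ (8, 2)
    λ_7+ρ ↦ (8, 2)
    λ_8+ρ ↦ (8, 2)
    λ_9+ρ ↦ (8, 2)

The 9 indices split into 2 linkage classes (same alcove rep ⇔ same W_11-dot-orbit):

[[1, 2, 4, 5], [3, 6, 7, 8, 9]]


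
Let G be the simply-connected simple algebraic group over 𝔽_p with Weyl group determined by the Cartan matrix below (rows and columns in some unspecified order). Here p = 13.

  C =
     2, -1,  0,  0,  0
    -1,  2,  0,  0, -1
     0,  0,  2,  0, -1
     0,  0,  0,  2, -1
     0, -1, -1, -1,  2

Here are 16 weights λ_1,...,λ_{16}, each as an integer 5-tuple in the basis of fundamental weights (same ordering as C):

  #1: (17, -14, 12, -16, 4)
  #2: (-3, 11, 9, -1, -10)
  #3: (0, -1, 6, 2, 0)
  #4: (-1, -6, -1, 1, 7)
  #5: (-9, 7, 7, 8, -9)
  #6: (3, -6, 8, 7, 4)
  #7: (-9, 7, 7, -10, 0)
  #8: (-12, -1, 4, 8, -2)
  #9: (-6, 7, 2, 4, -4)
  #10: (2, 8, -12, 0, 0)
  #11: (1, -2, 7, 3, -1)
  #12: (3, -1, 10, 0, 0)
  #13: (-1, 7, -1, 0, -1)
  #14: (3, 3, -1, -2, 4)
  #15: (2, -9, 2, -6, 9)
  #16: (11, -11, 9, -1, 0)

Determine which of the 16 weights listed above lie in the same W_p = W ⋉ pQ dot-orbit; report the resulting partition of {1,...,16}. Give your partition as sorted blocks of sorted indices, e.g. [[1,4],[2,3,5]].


Type D_5, rank 5, |W|=1920; reorder rows/cols to standard.

Ā_13 reps of the 16 weights (D_5, coords as presented):

  1: (5, 0, 0, 2, 3) · 2: (2, 0, 1, 9, 0) · 3: (1, 0, 7, 3, 1) · 4: (5, 0, 0, 2, 3) · 5: (0, 4, 0, 1, 0) · 6: (0, 4, 0, 1, 0) · 7: (0, 4, 0, 1, 0) · 8: (1, 0, 7, 3, 1) · 9: (5, 0, 0, 2, 3) · 10: (2, 0, 1, 9, 0) · 11: (1, 0, 7, 3, 1) · 12: (1, 0, 7, 3, 1) · 13: (0, 4, 0, 1, 0) · 14: (0, 4, 0, 1, 0) · 15: (5, 0, 0, 2, 3) · 16: (2, 0, 1, 9, 0)

The 16 indices split into 4 linkage classes (same alcove rep ⇔ same W_13-dot-orbit):

[[1, 4, 9, 15], [2, 10, 16], [3, 8, 11, 12], [5, 6, 7, 13, 14]]


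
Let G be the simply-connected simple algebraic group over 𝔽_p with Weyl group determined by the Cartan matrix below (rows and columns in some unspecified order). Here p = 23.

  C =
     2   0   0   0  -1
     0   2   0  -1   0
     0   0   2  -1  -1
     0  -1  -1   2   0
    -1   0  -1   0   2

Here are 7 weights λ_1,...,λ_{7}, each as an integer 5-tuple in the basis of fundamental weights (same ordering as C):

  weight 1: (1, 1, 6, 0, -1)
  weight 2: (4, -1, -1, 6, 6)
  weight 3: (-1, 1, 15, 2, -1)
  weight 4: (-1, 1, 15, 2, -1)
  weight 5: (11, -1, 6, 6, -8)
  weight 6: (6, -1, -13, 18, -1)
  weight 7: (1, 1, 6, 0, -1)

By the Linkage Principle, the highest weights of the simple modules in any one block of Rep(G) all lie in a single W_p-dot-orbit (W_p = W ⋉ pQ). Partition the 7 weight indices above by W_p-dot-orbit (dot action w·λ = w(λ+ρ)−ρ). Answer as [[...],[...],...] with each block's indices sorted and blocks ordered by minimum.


A_5 Cartan matrix, 5 simple roots permuted; ρ=(1,1,1,1,1).

Folding the 7 weights λ_j+ρ into Ā_23 (reps in the given 5-coord order):

  λ_1 → (2, 2, 7, 1, 0)
  λ_2 → (5, 0, 0, 7, 7)
  λ_3 → (0, 2, 16, 3, 0)
  λ_4 → (0, 2, 16, 3, 0)
  λ_5 → (5, 0, 0, 7, 7)
  λ_6 → (5, 0, 0, 7, 7)
  λ_7 → (2, 2, 7, 1, 0)

The 7 indices split into 3 linkage classes (same alcove rep ⇔ same W_23-dot-orbit):

[[1, 7], [2, 5, 6], [3, 4]]


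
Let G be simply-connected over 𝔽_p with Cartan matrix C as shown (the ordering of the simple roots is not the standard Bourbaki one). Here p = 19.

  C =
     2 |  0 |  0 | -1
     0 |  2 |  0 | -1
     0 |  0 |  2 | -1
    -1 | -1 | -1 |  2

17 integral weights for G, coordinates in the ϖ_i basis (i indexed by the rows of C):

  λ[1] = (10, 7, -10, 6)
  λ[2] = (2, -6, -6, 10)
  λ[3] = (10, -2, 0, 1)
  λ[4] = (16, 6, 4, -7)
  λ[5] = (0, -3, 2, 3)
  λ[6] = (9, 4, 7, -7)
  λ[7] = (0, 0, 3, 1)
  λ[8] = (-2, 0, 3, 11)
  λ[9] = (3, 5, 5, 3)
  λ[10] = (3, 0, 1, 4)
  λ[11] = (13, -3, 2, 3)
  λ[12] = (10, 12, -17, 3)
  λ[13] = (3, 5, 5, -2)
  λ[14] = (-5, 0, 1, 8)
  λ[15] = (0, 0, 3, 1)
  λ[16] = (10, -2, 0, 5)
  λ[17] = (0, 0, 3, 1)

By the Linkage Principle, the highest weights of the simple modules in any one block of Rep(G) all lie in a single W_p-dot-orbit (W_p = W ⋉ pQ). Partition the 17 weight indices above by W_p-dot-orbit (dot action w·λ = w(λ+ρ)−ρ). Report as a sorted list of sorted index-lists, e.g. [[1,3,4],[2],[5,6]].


Dynkin diagram of C (from the 6 off-diagonal −1 entries): D_4.

W_19-reps of the 17 weights in Ā_19 (same 4-coord order as C):

  1: (4, 1, 2, 5);  2: (3, 5, 5, 1);  3: (11, 1, 1, 1);  4: (11, 1, 1, 1);  5: (1, 2, 3, 2);  6: (4, 1, 2, 5);  7: (1, 1, 4, 2);  8: (1, 1, 4, 2);  9: (3, 5, 5, 1);  10: (4, 1, 2, 5);  11: (12, 0, 1, 2);  12: (1, 1, 4, 2);  13: (3, 5, 5, 1);  14: (4, 1, 2, 5);  15: (1, 1, 4, 2);  16: (11, 1, 1, 1);  17: (1, 1, 4, 2)

Grouping the 17 weights by Ā_19-representative: 6 linkage classes.

[[1, 6, 10, 14], [2, 9, 13], [3, 4, 16], [5], [7, 8, 12, 15, 17], [11]]


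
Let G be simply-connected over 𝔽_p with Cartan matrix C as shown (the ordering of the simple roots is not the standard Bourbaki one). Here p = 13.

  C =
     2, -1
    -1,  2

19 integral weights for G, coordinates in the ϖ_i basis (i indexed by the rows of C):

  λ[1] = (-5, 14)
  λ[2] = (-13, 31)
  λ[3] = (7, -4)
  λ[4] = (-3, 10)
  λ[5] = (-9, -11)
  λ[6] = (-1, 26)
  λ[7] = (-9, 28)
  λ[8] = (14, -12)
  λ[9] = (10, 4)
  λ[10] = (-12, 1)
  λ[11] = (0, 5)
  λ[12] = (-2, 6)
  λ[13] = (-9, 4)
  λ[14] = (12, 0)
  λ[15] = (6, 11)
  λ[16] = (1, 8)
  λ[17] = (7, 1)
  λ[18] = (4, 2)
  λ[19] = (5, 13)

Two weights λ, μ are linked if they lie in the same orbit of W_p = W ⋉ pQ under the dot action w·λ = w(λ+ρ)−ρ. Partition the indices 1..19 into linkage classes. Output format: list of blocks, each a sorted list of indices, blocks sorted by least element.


Dynkin diagram of C (from the 2 off-diagonal −1 entries): A_2.

Folding the 19 weights λ_j+ρ into Ā_13 (reps in the given 2-coord order):

  λ_1 → (2, 9)
  λ_2 → (1, 6)
  λ_3 → (5, 3)
  λ_4 → (2, 9)
  λ_5 → (5, 3)
  λ_6 → (12, 0)
  λ_7 → (5, 3)
  λ_8 → (2, 9)
  λ_9 → (8, 2)
  λ_10 → (2, 9)
  λ_11 → (1, 6)
  λ_12 → (1, 6)
  λ_13 → (5, 3)
  λ_14 → (12, 0)
  λ_15 → (1, 6)
  λ_16 → (2, 9)
  λ_17 → (8, 2)
  λ_18 → (5, 3)
  λ_19 → (1, 6)

The 19 indices split into 5 linkage classes (same alcove rep ⇔ same W_13-dot-orbit):

[[1, 4, 8, 10, 16], [2, 11, 12, 15, 19], [3, 5, 7, 13, 18], [6, 14], [9, 17]]


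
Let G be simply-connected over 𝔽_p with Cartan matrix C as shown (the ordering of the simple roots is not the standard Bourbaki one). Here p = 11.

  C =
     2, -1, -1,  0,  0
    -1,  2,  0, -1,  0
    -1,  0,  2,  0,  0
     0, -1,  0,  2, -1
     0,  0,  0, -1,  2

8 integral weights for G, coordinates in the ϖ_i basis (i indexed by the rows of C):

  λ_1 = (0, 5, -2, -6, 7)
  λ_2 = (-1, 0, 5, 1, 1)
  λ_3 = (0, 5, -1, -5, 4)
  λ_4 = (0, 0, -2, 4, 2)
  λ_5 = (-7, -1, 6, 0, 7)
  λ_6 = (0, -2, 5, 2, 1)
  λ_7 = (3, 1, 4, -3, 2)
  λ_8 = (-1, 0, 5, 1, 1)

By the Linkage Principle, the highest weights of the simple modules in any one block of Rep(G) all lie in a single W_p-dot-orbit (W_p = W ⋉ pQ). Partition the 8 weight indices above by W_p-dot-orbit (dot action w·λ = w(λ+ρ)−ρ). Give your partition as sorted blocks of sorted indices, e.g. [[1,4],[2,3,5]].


Type A_5, rank 5, |W|=720; reorder rows/cols to standard.

W_11-reps of the 8 weights in Ā_11 (same 5-coord order as C):

  [1] (0, 1, 1, 5, 3)
  [2] (0, 1, 6, 2, 2)
  [3] (1, 2, 0, 4, 1)
  [4] (0, 1, 1, 5, 3)
  [5] (0, 1, 1, 5, 3)
  [6] (0, 1, 6, 2, 2)
  [7] (4, 0, 4, 2, 0)
  [8] (0, 1, 6, 2, 2)

These 8 weights hit 4 W_11-dot-orbits; sizes (3, 3, 1, 1):

[[1, 4, 5], [2, 6, 8], [3], [7]]


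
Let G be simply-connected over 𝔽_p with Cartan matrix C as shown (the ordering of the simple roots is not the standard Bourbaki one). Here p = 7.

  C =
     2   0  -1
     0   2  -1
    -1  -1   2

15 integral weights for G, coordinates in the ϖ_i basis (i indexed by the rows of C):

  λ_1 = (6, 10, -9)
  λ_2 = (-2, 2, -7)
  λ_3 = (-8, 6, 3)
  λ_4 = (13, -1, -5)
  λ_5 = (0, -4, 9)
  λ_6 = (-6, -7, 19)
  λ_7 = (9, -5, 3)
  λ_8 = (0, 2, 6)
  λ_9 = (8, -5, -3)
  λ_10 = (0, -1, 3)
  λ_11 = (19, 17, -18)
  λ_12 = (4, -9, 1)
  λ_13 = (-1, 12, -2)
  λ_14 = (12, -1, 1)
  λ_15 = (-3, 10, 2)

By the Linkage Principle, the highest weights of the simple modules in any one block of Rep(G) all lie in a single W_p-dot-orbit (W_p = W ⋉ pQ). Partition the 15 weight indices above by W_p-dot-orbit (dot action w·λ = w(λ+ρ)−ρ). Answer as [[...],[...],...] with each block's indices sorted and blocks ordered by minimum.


Cartan matrix: type A_3 (|W|=24); un-permuting the 3 rows.

W_7-reps of the 15 weights in Ā_7 (same 3-coord order as C):

    [1] (3, 1, 3)
    [2] (3, 1, 3)
    [3] (0, 0, 3)
    [4] (0, 0, 3)
    [5] (3, 1, 3)
    [6] (0, 1, 5)
    [7] (0, 0, 3)
    [8] (3, 1, 3)
    [9] (1, 0, 4)
    [10] (1, 0, 4)
    [11] (3, 1, 3)
    [12] (0, 1, 5)
    [13] (0, 1, 5)
    [14] (0, 1, 5)
    [15] (1, 0, 4)

Partition of {1..15} into 4 W_7-dot-orbits:

[[1, 2, 5, 8, 11], [3, 4, 7], [6, 12, 13, 14], [9, 10, 15]]


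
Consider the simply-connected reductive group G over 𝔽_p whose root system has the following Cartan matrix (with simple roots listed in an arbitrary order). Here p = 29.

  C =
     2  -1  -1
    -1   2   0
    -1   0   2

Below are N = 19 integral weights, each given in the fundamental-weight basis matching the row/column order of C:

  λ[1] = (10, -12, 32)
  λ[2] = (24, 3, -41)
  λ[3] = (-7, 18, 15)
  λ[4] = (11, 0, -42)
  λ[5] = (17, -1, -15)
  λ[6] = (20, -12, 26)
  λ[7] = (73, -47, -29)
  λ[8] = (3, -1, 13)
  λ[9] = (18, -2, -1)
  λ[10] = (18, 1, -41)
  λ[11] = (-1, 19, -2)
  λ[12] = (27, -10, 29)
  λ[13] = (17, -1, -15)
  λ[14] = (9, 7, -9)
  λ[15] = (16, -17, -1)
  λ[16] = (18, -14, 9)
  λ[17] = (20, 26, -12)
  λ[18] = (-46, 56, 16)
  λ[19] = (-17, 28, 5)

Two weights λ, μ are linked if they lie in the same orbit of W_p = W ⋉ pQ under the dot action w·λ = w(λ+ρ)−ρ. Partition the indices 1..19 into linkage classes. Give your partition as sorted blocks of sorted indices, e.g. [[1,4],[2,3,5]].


Dynkin diagram of C (from the 4 off-diagonal −1 entries): A_3.

Folding the 19 weights λ_j+ρ into Ā_29 (reps in the given 3-coord order):

    λ_1 → (4, 0, 14)
    λ_2 → (4, 0, 14)
    λ_3 → (6, 13, 10)
    λ_4 → (1, 16, 0)
    λ_5 → (4, 0, 14)
    λ_6 → (2, 8, 8)
    λ_7 → (1, 16, 0)
    λ_8 → (4, 0, 14)
    λ_9 → (18, 1, 0)
    λ_10 → (2, 8, 8)
    λ_11 → (1, 19, 0)
    λ_12 → (1, 19, 0)
    λ_13 → (4, 0, 14)
    λ_14 → (2, 8, 8)
    λ_15 → (1, 16, 0)
    λ_16 → (6, 13, 10)
    λ_17 → (2, 8, 8)
    λ_18 → (1, 16, 0)
    λ_19 → (6, 13, 10)

6 distinct reps among the 19 weights ⇒ 6 W_29-linkage classes:

[[1, 2, 5, 8, 13], [3, 16, 19], [4, 7, 15, 18], [6, 10, 14, 17], [9], [11, 12]]


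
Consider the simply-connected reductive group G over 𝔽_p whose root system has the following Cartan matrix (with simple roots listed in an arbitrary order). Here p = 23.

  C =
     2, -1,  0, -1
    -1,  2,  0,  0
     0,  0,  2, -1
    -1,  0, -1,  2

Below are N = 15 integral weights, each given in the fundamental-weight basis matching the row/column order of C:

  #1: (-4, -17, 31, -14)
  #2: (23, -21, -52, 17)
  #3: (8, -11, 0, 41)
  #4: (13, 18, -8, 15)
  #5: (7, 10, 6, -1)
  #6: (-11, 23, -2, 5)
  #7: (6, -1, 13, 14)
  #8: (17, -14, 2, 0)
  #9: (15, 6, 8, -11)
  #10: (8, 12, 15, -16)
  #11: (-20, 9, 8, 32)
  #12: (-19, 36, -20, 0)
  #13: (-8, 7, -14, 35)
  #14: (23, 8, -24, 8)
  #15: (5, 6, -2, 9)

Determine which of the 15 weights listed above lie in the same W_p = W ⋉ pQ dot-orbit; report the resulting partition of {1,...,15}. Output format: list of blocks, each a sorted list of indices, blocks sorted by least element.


A_4 Cartan matrix, 4 simple roots permuted; ρ=(1,1,1,1).

Alcove-folded reps (p=23, 15 weights, presented ϖ-order):

    1: (3, 4, 9, 7)
    2: (5, 13, 3, 1)
    3: (5, 13, 3, 1)
    4: (3, 4, 9, 7)
    5: (8, 8, 4, 0)
    6: (5, 13, 3, 1)
    7: (6, 7, 1, 9)
    8: (5, 13, 3, 1)
    9: (6, 7, 1, 9)
    10: (6, 7, 1, 9)
    11: (0, 9, 9, 4)
    12: (5, 13, 3, 1)
    13: (6, 7, 1, 9)
    14: (0, 9, 9, 4)
    15: (6, 7, 1, 9)

These 15 weights hit 5 W_23-dot-orbits; sizes (2, 5, 1, 5, 2):

[[1, 4], [2, 3, 6, 8, 12], [5], [7, 9, 10, 13, 15], [11, 14]]


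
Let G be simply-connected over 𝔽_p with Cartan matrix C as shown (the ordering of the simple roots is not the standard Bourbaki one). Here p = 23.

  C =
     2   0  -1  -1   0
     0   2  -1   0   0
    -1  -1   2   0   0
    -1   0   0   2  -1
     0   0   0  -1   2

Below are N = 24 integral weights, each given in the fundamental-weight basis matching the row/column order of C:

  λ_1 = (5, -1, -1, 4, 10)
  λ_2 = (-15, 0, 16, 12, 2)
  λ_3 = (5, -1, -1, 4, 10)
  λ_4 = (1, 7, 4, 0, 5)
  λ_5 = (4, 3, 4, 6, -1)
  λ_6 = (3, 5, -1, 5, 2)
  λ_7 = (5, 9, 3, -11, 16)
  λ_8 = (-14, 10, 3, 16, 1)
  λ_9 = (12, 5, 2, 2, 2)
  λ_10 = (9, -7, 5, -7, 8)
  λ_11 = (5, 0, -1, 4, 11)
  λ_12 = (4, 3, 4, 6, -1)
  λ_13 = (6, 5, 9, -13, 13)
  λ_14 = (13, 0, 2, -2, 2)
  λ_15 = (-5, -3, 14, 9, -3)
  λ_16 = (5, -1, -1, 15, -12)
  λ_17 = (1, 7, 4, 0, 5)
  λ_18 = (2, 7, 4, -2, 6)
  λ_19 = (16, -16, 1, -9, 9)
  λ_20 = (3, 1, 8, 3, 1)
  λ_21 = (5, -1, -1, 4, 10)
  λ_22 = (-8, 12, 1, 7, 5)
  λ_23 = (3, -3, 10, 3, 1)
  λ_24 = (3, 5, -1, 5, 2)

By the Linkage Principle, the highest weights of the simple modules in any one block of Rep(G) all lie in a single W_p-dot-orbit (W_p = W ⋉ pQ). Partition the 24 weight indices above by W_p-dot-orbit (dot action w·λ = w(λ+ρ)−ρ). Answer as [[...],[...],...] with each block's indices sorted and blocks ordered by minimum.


Root system A_5: the 5×5 matrix C matches after relabeling.

Alcove-folded reps (p=23, 24 weights, presented ϖ-order):

  1: (6, 0, 0, 5, 11)
  2: (13, 1, 3, 1, 2)
  3: (6, 0, 0, 5, 11)
  4: (2, 8, 5, 1, 6)
  5: (5, 4, 5, 7, 0)
  6: (4, 6, 0, 6, 3)
  7: (4, 6, 0, 6, 3)
  8: (4, 2, 9, 4, 2)
  9: (13, 1, 3, 1, 2)
  10: (4, 6, 0, 6, 3)
  11: (6, 0, 0, 5, 11)
  12: (5, 4, 5, 7, 0)
  13: (5, 4, 5, 7, 0)
  14: (13, 1, 3, 1, 2)
  15: (4, 2, 9, 4, 2)
  16: (6, 0, 0, 5, 11)
  17: (2, 8, 5, 1, 6)
  18: (2, 8, 5, 1, 6)
  19: (4, 2, 9, 4, 2)
  20: (4, 2, 9, 4, 2)
  21: (6, 0, 0, 5, 11)
  22: (2, 8, 5, 1, 6)
  23: (4, 2, 9, 4, 2)
  24: (4, 6, 0, 6, 3)

These 24 weights hit 6 W_23-dot-orbits; sizes (5, 3, 4, 3, 4, 5):

[[1, 3, 11, 16, 21], [2, 9, 14], [4, 17, 18, 22], [5, 12, 13], [6, 7, 10, 24], [8, 15, 19, 20, 23]]


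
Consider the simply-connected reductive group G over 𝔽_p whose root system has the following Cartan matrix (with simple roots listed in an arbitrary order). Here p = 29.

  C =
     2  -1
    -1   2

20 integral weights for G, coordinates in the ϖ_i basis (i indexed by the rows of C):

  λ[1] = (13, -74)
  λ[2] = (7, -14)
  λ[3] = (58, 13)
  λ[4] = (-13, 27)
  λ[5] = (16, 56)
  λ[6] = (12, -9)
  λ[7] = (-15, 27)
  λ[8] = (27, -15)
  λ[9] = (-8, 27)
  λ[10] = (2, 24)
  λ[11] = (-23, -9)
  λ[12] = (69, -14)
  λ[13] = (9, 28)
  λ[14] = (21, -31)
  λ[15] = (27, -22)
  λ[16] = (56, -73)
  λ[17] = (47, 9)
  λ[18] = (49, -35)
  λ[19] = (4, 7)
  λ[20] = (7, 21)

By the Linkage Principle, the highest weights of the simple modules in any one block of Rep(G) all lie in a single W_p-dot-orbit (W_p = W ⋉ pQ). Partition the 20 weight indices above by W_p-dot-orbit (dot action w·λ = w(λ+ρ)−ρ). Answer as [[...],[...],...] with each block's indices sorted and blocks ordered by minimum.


Type A_2, rank 2, |W|=6; reorder rows/cols to standard.

Alcove-folded reps (p=29, 20 weights, presented ϖ-order):

  λ_1+ρ ↦ (14, 14) · λ_2+ρ ↦ (5, 8) · λ_3+ρ ↦ (14, 14) · λ_4+ρ ↦ (12, 16) · λ_5+ρ ↦ (12, 16) · λ_6+ρ ↦ (5, 8) · λ_7+ρ ↦ (14, 14) · λ_8+ρ ↦ (14, 14) · λ_9+ρ ↦ (7, 21) · λ_10+ρ ↦ (3, 25) · λ_11+ρ ↦ (7, 21) · λ_12+ρ ↦ (12, 16) · λ_13+ρ ↦ (0, 19) · λ_14+ρ ↦ (7, 21) · λ_15+ρ ↦ (7, 21) · λ_16+ρ ↦ (14, 14) · λ_17+ρ ↦ (0, 19) · λ_18+ρ ↦ (5, 8) · λ_19+ρ ↦ (5, 8) · λ_20+ρ ↦ (7, 21)

These 20 weights hit 6 W_29-dot-orbits; sizes (5, 4, 3, 5, 1, 2):

[[1, 3, 7, 8, 16], [2, 6, 18, 19], [4, 5, 12], [9, 11, 14, 15, 20], [10], [13, 17]]


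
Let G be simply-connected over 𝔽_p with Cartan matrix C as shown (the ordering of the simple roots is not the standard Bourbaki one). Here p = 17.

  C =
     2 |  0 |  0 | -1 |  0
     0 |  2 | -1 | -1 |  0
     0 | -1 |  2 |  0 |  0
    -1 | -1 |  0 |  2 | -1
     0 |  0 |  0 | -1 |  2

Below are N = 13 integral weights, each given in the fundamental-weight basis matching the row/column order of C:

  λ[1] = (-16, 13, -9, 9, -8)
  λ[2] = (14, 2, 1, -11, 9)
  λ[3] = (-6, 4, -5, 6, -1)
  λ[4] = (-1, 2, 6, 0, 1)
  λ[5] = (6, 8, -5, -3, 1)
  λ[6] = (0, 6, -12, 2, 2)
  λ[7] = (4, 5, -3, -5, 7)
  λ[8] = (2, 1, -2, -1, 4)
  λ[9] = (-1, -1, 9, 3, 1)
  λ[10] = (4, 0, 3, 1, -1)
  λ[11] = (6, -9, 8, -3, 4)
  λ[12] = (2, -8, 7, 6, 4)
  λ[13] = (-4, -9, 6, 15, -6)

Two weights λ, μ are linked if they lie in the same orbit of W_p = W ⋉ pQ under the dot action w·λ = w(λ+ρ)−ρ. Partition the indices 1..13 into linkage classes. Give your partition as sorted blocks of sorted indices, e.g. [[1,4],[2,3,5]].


Type D_5, rank 5, |W|=1920; reorder rows/cols to standard.

Ā_17 reps of the 13 weights (D_5, coords as presented):

  [1] (3, 1, 1, 0, 5);  [2] (5, 1, 4, 2, 0);  [3] (5, 1, 4, 2, 0);  [4] (0, 3, 7, 1, 2);  [5] (5, 1, 4, 2, 0);  [6] (0, 3, 7, 1, 2);  [7] (1, 0, 2, 4, 4);  [8] (3, 1, 1, 0, 5);  [9] (0, 3, 7, 1, 2);  [10] (5, 1, 4, 2, 0);  [11] (3, 1, 1, 0, 5);  [12] (3, 1, 1, 0, 5);  [13] (3, 1, 1, 0, 5)

The 13 indices split into 4 linkage classes (same alcove rep ⇔ same W_17-dot-orbit):

[[1, 8, 11, 12, 13], [2, 3, 5, 10], [4, 6, 9], [7]]


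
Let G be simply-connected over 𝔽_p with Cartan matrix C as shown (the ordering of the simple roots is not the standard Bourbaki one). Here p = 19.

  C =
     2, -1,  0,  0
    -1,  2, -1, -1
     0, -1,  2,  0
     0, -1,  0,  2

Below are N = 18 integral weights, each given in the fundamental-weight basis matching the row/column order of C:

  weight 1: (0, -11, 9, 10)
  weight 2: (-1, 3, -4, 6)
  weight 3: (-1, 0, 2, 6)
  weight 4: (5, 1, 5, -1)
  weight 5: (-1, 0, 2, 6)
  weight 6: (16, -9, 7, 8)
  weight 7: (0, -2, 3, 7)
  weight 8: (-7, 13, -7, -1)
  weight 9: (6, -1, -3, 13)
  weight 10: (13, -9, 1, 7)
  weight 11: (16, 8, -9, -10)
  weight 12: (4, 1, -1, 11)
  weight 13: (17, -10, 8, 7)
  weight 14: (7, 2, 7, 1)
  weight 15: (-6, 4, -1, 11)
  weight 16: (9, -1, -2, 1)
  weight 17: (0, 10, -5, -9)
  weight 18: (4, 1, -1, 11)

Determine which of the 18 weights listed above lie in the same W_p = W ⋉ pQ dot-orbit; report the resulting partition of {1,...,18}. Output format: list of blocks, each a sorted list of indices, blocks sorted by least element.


D_4 Cartan matrix, 4 simple roots permuted; ρ=(1,1,1,1).

λ_j+ρ reflected into Ā_19 (⟨·,θ^∨⟩≤19); 4-tuples as given:

  λ_1 → (9, 1, 0, 1)
  λ_2 → (0, 1, 3, 7)
  λ_3 → (0, 1, 3, 7)
  λ_4 → (6, 2, 6, 0)
  λ_5 → (0, 1, 3, 7)
  λ_6 → (9, 1, 0, 1)
  λ_7 → (0, 1, 3, 7)
  λ_8 → (6, 2, 6, 0)
  λ_9 → (5, 0, 0, 12)
  λ_10 → (6, 2, 6, 0)
  λ_11 → (9, 1, 0, 1)
  λ_12 → (5, 0, 0, 12)
  λ_13 → (9, 1, 0, 1)
  λ_14 → (6, 2, 6, 0)
  λ_15 → (5, 0, 0, 12)
  λ_16 → (9, 1, 0, 1)
  λ_17 → (0, 1, 3, 7)
  λ_18 → (5, 0, 0, 12)

Grouping the 18 weights by Ā_19-representative: 4 linkage classes.

[[1, 6, 11, 13, 16], [2, 3, 5, 7, 17], [4, 8, 10, 14], [9, 12, 15, 18]]


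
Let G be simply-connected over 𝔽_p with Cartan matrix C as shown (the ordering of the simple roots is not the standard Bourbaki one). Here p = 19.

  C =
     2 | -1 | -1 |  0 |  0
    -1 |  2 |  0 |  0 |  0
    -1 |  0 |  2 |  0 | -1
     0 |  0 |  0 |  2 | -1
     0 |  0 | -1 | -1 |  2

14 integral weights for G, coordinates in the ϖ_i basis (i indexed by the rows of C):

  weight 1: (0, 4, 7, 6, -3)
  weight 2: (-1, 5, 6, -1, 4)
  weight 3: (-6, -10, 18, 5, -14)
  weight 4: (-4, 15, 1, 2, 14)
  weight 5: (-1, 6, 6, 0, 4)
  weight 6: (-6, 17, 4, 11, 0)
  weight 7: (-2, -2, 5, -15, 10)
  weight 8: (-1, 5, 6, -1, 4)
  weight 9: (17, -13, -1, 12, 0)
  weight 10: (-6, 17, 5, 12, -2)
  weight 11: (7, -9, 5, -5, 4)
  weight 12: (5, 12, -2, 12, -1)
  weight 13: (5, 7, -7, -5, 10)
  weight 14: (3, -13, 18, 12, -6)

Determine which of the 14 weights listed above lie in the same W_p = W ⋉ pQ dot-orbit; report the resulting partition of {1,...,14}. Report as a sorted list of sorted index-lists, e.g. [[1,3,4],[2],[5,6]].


Dynkin diagram of C (from the 8 off-diagonal −1 entries): A_5.

Folding the 14 weights λ_j+ρ into Ā_19 (reps in the given 5-coord order):

    λ_1+ρ ↦ (1, 5, 6, 5, 2)
    λ_2+ρ ↦ (0, 6, 7, 0, 5)
    λ_3+ρ ↦ (1, 5, 6, 5, 2)
    λ_4+ρ ↦ (1, 1, 1, 11, 3)
    λ_5+ρ ↦ (0, 6, 7, 0, 5)
    λ_6+ρ ↦ (5, 1, 0, 0, 1)
    λ_7+ρ ↦ (1, 1, 1, 11, 3)
    λ_8+ρ ↦ (0, 6, 7, 0, 5)
    λ_9+ρ ↦ (5, 1, 0, 0, 1)
    λ_10+ρ ↦ (5, 1, 0, 0, 1)
    λ_11+ρ ↦ (0, 8, 6, 4, 1)
    λ_12+ρ ↦ (5, 1, 0, 0, 1)
    λ_13+ρ ↦ (0, 8, 6, 4, 1)
    λ_14+ρ ↦ (0, 8, 6, 4, 1)

Linkage partition of the 14 weights (5 classes, p=19):

[[1, 3], [2, 5, 8], [4, 7], [6, 9, 10, 12], [11, 13, 14]]
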